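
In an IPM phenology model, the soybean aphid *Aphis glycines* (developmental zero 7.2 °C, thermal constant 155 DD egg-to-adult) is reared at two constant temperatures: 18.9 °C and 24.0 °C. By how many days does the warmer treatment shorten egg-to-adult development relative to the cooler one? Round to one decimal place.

4.0 days

At 18.9 °C: 155 / (18.9 − 7.2) = 155 / 11.7 = 13.248 d.
At 24.0 °C: 155 / (24.0 − 7.2) = 155 / 16.8 = 9.226 d.
Difference = |13.248 − 9.226| = 4.022 ≈ 4.0 days.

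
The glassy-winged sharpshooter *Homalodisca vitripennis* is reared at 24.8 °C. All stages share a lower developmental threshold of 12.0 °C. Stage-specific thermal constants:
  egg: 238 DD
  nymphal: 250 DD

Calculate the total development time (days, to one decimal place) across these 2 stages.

Daily accumulation at 24.8 °C = 24.8 − 12.0 = 12.8 DD/day.
Total K = 238 + 250 = 488 DD.
Total duration = 488 / 12.8 = 38.125 ≈ 38.1 days.

38.1 days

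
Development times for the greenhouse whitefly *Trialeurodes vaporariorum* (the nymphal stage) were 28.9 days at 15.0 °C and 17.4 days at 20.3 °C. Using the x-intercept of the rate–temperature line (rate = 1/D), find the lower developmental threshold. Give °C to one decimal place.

Equal thermal constants: D₁(T₁ − T_b) = D₂(T₂ − T_b).
28.9·(15.0 − T_b) = 17.4·(20.3 − T_b)
T_b = (28.9·15.0 − 17.4·20.3) / (28.9 − 17.4) = 80.28 / 11.5 = 6.981 °C ≈ 7.0 °C.

7.0 °C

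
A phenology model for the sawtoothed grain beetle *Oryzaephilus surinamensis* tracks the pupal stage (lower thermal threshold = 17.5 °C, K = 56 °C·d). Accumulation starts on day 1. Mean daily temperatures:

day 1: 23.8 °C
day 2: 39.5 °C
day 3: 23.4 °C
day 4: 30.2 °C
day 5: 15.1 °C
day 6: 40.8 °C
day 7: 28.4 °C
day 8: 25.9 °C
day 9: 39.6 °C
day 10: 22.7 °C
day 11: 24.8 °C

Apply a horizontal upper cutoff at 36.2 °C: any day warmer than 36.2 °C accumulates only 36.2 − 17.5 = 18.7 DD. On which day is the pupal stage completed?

Daily DD above 17.5 °C (capped at 18.7): 6.3, 18.7, 5.9, 12.7, 0.0, 18.7, 10.9, 8.4, 18.7, 5.2, 7.3.
Cumulative: 6.3, 25.0, 30.9, 43.6, 43.6, 62.3, 73.2, 81.6, 100.3, 105.5, 112.8.
The total first reaches 56 DD on day 6.

day 6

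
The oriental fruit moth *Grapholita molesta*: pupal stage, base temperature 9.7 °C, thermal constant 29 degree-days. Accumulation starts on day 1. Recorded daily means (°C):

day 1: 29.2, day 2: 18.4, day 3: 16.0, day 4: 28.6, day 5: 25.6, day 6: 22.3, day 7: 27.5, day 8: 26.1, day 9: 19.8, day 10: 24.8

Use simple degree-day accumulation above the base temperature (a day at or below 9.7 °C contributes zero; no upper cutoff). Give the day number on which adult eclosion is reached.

day 3

Daily DD above 9.7 °C: 19.5, 8.7, 6.3, 18.9, 15.9, 12.6, 17.8, 16.4, 10.1, 15.1.
Cumulative: 19.5, 28.2, 34.5, 53.4, 69.3, 81.9, 99.7, 116.1, 126.2, 141.3.
The total first reaches 29 DD on day 3.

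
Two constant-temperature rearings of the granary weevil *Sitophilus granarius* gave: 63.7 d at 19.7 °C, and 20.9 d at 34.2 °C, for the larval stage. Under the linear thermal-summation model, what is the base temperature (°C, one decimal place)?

12.6 °C

Linear rate model ⇒ the product D·(T − T_b) is constant across temperatures.
63.7·(19.7 − T_b) = 20.9·(34.2 − T_b)
T_b = (63.7·19.7 − 20.9·34.2) / (63.7 − 20.9) = 540.11 / 42.8 = 12.619 °C ≈ 12.6 °C.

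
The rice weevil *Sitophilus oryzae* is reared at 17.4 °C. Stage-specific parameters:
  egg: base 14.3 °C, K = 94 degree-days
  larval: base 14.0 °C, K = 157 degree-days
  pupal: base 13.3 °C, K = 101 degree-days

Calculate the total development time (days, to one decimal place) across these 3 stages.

egg: 94 / (17.4 − 14.3) = 94 / 3.1 = 30.323 d.
larval: 157 / (17.4 − 14.0) = 157 / 3.4 = 46.176 d.
pupal: 101 / (17.4 − 13.3) = 101 / 4.1 = 24.634 d.
Sum = 101.133 ≈ 101.1 days.

101.1 days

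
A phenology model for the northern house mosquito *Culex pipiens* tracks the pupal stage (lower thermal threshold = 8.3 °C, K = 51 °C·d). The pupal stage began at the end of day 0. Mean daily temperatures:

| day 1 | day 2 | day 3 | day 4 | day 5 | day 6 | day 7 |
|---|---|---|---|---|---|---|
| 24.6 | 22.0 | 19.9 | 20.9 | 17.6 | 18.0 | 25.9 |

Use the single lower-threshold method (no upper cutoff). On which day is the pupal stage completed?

Daily DD above 8.3 °C: 16.3, 13.7, 11.6, 12.6, 9.3, 9.7, 17.6.
Cumulative: 16.3, 30.0, 41.6, 54.2, 63.5, 73.2, 90.8.
The total first reaches 51 DD on day 4.

day 4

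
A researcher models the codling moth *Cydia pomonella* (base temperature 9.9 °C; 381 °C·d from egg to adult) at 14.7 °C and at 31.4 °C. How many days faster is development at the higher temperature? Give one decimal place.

61.7 days

At 14.7 °C: 381 / (14.7 − 9.9) = 381 / 4.8 = 79.375 d.
At 31.4 °C: 381 / (31.4 − 9.9) = 381 / 21.5 = 17.721 d.
Difference = |79.375 − 17.721| = 61.654 ≈ 61.7 days.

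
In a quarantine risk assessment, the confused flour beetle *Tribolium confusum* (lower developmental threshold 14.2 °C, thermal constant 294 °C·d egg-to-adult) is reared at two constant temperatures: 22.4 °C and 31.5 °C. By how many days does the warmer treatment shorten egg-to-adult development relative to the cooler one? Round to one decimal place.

18.9 days

At 22.4 °C: 294 / (22.4 − 14.2) = 294 / 8.2 = 35.854 d.
At 31.5 °C: 294 / (31.5 − 14.2) = 294 / 17.3 = 16.994 d.
Difference = |35.854 − 16.994| = 18.859 ≈ 18.9 days.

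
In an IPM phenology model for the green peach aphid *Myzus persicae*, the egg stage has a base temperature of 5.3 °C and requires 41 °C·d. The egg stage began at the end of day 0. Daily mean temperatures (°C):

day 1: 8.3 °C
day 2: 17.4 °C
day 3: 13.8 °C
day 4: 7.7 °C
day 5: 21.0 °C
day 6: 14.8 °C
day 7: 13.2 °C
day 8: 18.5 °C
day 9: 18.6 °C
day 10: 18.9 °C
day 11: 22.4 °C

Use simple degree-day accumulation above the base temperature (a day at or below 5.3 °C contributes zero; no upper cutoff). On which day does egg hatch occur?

day 5

Daily DD above 5.3 °C: 3.0, 12.1, 8.5, 2.4, 15.7, 9.5, 7.9, 13.2, 13.3, 13.6, 17.1.
Cumulative: 3.0, 15.1, 23.6, 26.0, 41.7, 51.2, 59.1, 72.3, 85.6, 99.2, 116.3.
The total first reaches 41 DD on day 5.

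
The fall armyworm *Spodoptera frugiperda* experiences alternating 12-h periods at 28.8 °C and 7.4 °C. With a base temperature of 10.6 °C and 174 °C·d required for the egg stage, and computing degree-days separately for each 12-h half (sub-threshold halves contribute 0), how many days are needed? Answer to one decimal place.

19.1 days

Day half: max(0, 28.8 − 10.6) × 0.5 = 18.2 × 0.5 = 9.10 DD.
Night half: max(0, 7.4 − 10.6) × 0.5 = 0.0 × 0.5 = 0.00 DD.
Per 24 h: 9.10 DD/day.
Duration = 174 / 9.10 = 19.121 ≈ 19.1 days.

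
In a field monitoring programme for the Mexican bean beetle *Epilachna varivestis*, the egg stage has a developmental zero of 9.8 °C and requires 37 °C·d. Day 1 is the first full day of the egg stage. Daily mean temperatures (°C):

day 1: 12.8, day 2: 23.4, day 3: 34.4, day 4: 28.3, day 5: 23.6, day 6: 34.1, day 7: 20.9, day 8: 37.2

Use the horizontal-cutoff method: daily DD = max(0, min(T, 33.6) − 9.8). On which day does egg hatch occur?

Daily DD above 9.8 °C (capped at 23.8): 3.0, 13.6, 23.8, 18.5, 13.8, 23.8, 11.1, 23.8.
Cumulative: 3.0, 16.6, 40.4, 58.9, 72.7, 96.5, 107.6, 131.4.
The total first reaches 37 DD on day 3.

day 3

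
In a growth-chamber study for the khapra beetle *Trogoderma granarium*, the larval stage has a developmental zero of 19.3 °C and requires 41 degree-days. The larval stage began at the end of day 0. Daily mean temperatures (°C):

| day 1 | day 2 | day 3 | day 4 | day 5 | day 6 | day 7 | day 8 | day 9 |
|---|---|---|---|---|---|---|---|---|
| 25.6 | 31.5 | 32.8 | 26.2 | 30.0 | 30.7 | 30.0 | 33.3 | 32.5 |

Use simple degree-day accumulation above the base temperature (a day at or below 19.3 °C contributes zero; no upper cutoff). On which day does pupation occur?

day 5

Daily DD above 19.3 °C: 6.3, 12.2, 13.5, 6.9, 10.7, 11.4, 10.7, 14.0, 13.2.
Cumulative: 6.3, 18.5, 32.0, 38.9, 49.6, 61.0, 71.7, 85.7, 98.9.
The total first reaches 41 DD on day 5.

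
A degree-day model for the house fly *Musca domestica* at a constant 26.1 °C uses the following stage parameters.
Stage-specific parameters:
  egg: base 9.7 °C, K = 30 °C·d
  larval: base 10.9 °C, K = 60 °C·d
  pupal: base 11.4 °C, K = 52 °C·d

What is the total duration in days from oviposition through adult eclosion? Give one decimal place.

9.3 days

egg: 30 / (26.1 − 9.7) = 30 / 16.4 = 1.829 d.
larval: 60 / (26.1 − 10.9) = 60 / 15.2 = 3.947 d.
pupal: 52 / (26.1 − 11.4) = 52 / 14.7 = 3.537 d.
Sum = 9.314 ≈ 9.3 days.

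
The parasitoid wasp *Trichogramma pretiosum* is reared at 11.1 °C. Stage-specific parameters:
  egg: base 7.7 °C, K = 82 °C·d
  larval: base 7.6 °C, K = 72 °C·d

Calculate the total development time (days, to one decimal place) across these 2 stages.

egg: 82 / (11.1 − 7.7) = 82 / 3.4 = 24.118 d.
larval: 72 / (11.1 − 7.6) = 72 / 3.5 = 20.571 d.
Sum = 44.689 ≈ 44.7 days.

44.7 days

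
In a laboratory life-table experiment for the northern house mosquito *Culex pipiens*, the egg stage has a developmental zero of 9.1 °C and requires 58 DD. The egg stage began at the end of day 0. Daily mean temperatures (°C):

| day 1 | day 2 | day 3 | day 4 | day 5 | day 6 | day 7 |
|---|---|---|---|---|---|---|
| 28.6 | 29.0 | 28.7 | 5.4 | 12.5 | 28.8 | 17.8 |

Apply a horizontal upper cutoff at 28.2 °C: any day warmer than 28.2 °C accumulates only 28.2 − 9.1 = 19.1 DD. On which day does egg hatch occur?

day 5

Daily DD above 9.1 °C (capped at 19.1): 19.1, 19.1, 19.1, 0.0, 3.4, 19.1, 8.7.
Cumulative: 19.1, 38.2, 57.3, 57.3, 60.7, 79.8, 88.5.
The total first reaches 58 DD on day 5.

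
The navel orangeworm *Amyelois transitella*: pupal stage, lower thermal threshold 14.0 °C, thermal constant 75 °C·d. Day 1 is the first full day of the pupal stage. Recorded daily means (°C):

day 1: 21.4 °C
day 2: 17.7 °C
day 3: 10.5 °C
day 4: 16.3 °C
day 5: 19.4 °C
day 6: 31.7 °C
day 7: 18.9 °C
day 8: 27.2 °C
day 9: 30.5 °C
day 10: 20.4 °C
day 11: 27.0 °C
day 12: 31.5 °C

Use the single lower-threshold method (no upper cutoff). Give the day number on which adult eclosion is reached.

day 10

Daily DD above 14.0 °C: 7.4, 3.7, 0.0, 2.3, 5.4, 17.7, 4.9, 13.2, 16.5, 6.4, 13.0, 17.5.
Cumulative: 7.4, 11.1, 11.1, 13.4, 18.8, 36.5, 41.4, 54.6, 71.1, 77.5, 90.5, 108.0.
The total first reaches 75 DD on day 10.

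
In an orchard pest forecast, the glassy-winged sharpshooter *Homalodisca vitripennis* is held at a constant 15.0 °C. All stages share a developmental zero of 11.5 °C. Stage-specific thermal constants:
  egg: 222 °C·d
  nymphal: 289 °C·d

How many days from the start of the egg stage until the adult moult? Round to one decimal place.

146.0 days

Daily accumulation at 15.0 °C = 15.0 − 11.5 = 3.5 DD/day.
Total K = 222 + 289 = 511 DD.
Total duration = 511 / 3.5 = 146.000 ≈ 146.0 days.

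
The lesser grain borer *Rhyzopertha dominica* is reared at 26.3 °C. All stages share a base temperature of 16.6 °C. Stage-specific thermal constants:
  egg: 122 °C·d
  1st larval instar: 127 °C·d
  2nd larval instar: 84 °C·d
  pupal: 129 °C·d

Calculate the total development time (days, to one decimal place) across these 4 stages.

47.6 days

Daily accumulation at 26.3 °C = 26.3 − 16.6 = 9.7 DD/day.
Total K = 122 + 127 + 84 + 129 = 462 DD.
Total duration = 462 / 9.7 = 47.629 ≈ 47.6 days.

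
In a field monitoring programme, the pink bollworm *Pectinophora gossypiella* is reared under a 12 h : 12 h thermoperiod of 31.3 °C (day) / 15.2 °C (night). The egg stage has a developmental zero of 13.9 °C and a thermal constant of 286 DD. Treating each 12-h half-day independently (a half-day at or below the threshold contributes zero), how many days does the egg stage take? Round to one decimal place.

30.6 days

Day half: max(0, 31.3 − 13.9) × 0.5 = 17.4 × 0.5 = 8.70 DD.
Night half: max(0, 15.2 − 13.9) × 0.5 = 1.3 × 0.5 = 0.65 DD.
Per 24 h: 9.35 DD/day.
Duration = 286 / 9.35 = 30.588 ≈ 30.6 days.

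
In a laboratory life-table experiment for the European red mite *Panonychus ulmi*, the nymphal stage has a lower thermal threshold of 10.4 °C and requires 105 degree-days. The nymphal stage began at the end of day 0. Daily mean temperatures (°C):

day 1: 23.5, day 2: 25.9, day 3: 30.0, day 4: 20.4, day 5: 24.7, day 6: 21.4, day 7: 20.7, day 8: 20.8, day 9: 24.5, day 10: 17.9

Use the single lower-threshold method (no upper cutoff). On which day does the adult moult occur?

Daily DD above 10.4 °C: 13.1, 15.5, 19.6, 10.0, 14.3, 11.0, 10.3, 10.4, 14.1, 7.5.
Cumulative: 13.1, 28.6, 48.2, 58.2, 72.5, 83.5, 93.8, 104.2, 118.3, 125.8.
The total first reaches 105 DD on day 9.

day 9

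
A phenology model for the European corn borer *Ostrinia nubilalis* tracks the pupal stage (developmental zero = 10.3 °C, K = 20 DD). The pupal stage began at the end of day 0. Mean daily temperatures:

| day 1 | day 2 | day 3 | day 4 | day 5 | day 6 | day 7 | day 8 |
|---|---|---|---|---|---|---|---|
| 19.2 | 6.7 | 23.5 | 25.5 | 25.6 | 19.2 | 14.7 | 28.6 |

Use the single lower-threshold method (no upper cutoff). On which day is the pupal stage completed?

Daily DD above 10.3 °C: 8.9, 0.0, 13.2, 15.2, 15.3, 8.9, 4.4, 18.3.
Cumulative: 8.9, 8.9, 22.1, 37.3, 52.6, 61.5, 65.9, 84.2.
The total first reaches 20 DD on day 3.

day 3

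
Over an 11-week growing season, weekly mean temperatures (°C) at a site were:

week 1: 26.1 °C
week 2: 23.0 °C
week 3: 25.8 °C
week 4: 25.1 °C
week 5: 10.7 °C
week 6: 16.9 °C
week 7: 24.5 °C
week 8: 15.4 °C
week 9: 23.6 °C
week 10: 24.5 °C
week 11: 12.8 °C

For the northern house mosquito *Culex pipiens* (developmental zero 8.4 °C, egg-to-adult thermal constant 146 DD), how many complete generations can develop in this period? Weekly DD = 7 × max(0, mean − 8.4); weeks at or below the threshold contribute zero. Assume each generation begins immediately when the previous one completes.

6 generations

Weekly DD (7 × max(0, T̄ − 8.4)): 123.9, 102.2, 121.8, 116.9, 16.1, 59.5, 112.7, 49.0, 106.4, 112.7, 30.8.
Season total = 952.0 DD.
Complete generations = ⌊952.0 / 146⌋ = 6.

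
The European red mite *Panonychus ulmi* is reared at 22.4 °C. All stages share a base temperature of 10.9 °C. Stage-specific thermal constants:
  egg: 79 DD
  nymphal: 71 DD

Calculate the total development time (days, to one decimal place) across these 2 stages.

Daily accumulation at 22.4 °C = 22.4 − 10.9 = 11.5 DD/day.
Total K = 79 + 71 = 150 DD.
Total duration = 150 / 11.5 = 13.043 ≈ 13.0 days.

13.0 days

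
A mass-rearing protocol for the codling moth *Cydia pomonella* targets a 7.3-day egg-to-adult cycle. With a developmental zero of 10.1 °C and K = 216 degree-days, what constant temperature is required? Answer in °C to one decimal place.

Required daily accumulation = 216 / 7.3 = 29.589 DD/day.
T = T_base + 29.589 = 10.1 + 29.589 = 39.689 ≈ 39.7 °C.

39.7 °C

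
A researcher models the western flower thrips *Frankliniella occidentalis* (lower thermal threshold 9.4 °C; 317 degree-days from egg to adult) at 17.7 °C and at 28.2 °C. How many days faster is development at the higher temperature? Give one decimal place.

At 17.7 °C: 317 / (17.7 − 9.4) = 317 / 8.3 = 38.193 d.
At 28.2 °C: 317 / (28.2 − 9.4) = 317 / 18.8 = 16.862 d.
Difference = |38.193 − 16.862| = 21.331 ≈ 21.3 days.

21.3 days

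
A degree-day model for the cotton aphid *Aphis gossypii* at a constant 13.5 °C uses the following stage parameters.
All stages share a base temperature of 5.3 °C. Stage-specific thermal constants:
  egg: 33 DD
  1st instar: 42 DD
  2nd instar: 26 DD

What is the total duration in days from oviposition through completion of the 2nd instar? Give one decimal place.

Daily accumulation at 13.5 °C = 13.5 − 5.3 = 8.2 DD/day.
Total K = 33 + 42 + 26 = 101 DD.
Total duration = 101 / 8.2 = 12.317 ≈ 12.3 days.

12.3 days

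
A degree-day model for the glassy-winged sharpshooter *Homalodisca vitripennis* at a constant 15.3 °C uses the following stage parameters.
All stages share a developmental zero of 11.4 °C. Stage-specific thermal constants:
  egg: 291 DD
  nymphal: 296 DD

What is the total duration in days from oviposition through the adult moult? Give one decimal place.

150.5 days

Daily accumulation at 15.3 °C = 15.3 − 11.4 = 3.9 DD/day.
Total K = 291 + 296 = 587 DD.
Total duration = 587 / 3.9 = 150.513 ≈ 150.5 days.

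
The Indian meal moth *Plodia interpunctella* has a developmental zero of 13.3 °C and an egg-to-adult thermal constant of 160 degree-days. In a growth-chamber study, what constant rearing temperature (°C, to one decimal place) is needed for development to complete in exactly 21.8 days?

20.6 °C

Required daily accumulation = 160 / 21.8 = 7.339 DD/day.
T = T_base + 7.339 = 13.3 + 7.339 = 20.639 ≈ 20.6 °C.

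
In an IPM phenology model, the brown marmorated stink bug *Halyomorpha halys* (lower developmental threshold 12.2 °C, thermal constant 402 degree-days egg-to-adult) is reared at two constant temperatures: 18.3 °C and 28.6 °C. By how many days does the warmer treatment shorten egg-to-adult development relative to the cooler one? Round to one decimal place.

41.4 days

At 18.3 °C: 402 / (18.3 − 12.2) = 402 / 6.1 = 65.902 d.
At 28.6 °C: 402 / (28.6 − 12.2) = 402 / 16.4 = 24.512 d.
Difference = |65.902 − 24.512| = 41.389 ≈ 41.4 days.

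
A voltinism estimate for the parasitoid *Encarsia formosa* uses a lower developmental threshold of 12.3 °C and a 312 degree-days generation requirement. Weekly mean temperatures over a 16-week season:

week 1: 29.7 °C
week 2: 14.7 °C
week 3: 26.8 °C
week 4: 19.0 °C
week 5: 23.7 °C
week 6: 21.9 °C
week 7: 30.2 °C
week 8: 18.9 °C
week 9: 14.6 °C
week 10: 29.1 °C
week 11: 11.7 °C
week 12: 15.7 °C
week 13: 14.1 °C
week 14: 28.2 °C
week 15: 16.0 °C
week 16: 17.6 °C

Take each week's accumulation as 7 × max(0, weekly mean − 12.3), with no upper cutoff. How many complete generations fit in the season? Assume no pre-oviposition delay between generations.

3 generations

Weekly DD (7 × max(0, T̄ − 12.3)): 121.8, 16.8, 101.5, 46.9, 79.8, 67.2, 125.3, 46.2, 16.1, 117.6, 0.0, 23.8, 12.6, 111.3, 25.9, 37.1.
Season total = 949.9 DD.
Complete generations = ⌊949.9 / 312⌋ = 3.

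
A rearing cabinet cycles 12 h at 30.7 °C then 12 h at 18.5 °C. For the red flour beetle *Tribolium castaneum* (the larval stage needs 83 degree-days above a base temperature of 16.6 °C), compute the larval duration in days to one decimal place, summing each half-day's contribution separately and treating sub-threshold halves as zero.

10.4 days

Day half: max(0, 30.7 − 16.6) × 0.5 = 14.1 × 0.5 = 7.05 DD.
Night half: max(0, 18.5 − 16.6) × 0.5 = 1.9 × 0.5 = 0.95 DD.
Per 24 h: 8.00 DD/day.
Duration = 83 / 8.00 = 10.375 ≈ 10.4 days.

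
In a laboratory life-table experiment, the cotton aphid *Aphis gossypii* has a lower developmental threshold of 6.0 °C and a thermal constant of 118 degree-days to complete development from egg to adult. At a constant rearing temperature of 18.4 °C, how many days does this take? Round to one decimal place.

Daily accumulation = 18.4 − 6.0 = 12.4 DD/day.
Duration = 118 / 12.4 = 9.516 ≈ 9.5 days.

9.5 days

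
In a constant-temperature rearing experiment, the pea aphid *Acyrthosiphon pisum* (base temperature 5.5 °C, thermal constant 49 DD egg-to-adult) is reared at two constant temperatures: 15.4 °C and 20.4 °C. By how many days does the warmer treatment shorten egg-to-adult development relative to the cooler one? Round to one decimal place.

1.7 days

At 15.4 °C: 49 / (15.4 − 5.5) = 49 / 9.9 = 4.949 d.
At 20.4 °C: 49 / (20.4 − 5.5) = 49 / 14.9 = 3.289 d.
Difference = |4.949 − 3.289| = 1.661 ≈ 1.7 days.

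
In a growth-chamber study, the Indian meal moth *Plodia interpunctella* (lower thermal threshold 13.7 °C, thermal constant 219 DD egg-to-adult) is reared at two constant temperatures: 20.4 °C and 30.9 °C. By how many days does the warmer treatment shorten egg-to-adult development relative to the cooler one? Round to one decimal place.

At 20.4 °C: 219 / (20.4 − 13.7) = 219 / 6.7 = 32.687 d.
At 30.9 °C: 219 / (30.9 − 13.7) = 219 / 17.2 = 12.733 d.
Difference = |32.687 − 12.733| = 19.954 ≈ 20.0 days.

20.0 days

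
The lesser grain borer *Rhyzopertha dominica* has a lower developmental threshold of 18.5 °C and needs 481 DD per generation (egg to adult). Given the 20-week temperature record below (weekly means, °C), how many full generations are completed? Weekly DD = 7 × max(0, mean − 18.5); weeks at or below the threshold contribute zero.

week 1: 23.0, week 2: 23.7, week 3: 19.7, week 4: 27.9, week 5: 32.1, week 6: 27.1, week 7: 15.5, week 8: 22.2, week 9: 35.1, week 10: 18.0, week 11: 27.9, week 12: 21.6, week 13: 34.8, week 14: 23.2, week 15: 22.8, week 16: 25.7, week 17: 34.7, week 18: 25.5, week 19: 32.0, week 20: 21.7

2 generations

Weekly DD (7 × max(0, T̄ − 18.5)): 31.5, 36.4, 8.4, 65.8, 95.2, 60.2, 0.0, 25.9, 116.2, 0.0, 65.8, 21.7, 114.1, 32.9, 30.1, 50.4, 113.4, 49.0, 94.5, 22.4.
Season total = 1033.9 DD.
Complete generations = ⌊1033.9 / 481⌋ = 2.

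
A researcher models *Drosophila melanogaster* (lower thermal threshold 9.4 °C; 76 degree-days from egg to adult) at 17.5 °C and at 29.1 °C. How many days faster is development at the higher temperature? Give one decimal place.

5.5 days

At 17.5 °C: 76 / (17.5 − 9.4) = 76 / 8.1 = 9.383 d.
At 29.1 °C: 76 / (29.1 − 9.4) = 76 / 19.7 = 3.858 d.
Difference = |9.383 − 3.858| = 5.525 ≈ 5.5 days.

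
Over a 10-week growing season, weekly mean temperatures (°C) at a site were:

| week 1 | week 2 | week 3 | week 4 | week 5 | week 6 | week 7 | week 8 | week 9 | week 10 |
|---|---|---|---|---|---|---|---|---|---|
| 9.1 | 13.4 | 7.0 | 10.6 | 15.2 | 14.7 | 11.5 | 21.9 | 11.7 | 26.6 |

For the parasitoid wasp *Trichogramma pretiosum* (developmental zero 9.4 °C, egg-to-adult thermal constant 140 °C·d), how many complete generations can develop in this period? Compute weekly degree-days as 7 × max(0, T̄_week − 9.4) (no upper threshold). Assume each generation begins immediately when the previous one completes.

2 generations

Weekly DD (7 × max(0, T̄ − 9.4)): 0.0, 28.0, 0.0, 8.4, 40.6, 37.1, 14.7, 87.5, 16.1, 120.4.
Season total = 352.8 DD.
Complete generations = ⌊352.8 / 140⌋ = 2.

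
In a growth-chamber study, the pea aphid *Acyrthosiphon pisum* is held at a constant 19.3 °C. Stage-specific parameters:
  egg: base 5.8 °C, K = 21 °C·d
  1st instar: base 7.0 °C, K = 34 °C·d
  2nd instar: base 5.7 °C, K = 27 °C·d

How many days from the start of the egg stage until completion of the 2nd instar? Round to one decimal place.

egg: 21 / (19.3 − 5.8) = 21 / 13.5 = 1.556 d.
1st instar: 34 / (19.3 − 7.0) = 34 / 12.3 = 2.764 d.
2nd instar: 27 / (19.3 − 5.7) = 27 / 13.6 = 1.985 d.
Sum = 6.305 ≈ 6.3 days.

6.3 days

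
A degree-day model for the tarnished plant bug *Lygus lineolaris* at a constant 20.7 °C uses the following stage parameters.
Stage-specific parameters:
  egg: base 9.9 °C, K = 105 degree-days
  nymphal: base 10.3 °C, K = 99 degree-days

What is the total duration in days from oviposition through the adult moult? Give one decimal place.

19.2 days

egg: 105 / (20.7 − 9.9) = 105 / 10.8 = 9.722 d.
nymphal: 99 / (20.7 − 10.3) = 99 / 10.4 = 9.519 d.
Sum = 19.241 ≈ 19.2 days.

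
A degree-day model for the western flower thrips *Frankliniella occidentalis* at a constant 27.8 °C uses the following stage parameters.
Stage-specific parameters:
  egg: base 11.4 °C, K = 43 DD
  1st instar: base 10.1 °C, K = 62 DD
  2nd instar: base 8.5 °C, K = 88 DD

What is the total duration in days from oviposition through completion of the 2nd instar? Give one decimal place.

egg: 43 / (27.8 − 11.4) = 43 / 16.4 = 2.622 d.
1st instar: 62 / (27.8 − 10.1) = 62 / 17.7 = 3.503 d.
2nd instar: 88 / (27.8 − 8.5) = 88 / 19.3 = 4.560 d.
Sum = 10.684 ≈ 10.7 days.

10.7 days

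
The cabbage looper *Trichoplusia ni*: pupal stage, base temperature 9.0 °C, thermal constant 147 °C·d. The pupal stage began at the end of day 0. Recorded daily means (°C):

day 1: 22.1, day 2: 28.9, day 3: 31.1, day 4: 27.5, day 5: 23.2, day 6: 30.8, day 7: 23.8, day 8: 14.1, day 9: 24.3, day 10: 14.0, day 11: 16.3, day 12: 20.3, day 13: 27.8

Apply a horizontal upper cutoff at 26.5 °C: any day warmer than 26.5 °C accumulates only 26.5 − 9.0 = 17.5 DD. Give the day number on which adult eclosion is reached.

day 12

Daily DD above 9.0 °C (capped at 17.5): 13.1, 17.5, 17.5, 17.5, 14.2, 17.5, 14.8, 5.1, 15.3, 5.0, 7.3, 11.3, 17.5.
Cumulative: 13.1, 30.6, 48.1, 65.6, 79.8, 97.3, 112.1, 117.2, 132.5, 137.5, 144.8, 156.1, 173.6.
The total first reaches 147 DD on day 12.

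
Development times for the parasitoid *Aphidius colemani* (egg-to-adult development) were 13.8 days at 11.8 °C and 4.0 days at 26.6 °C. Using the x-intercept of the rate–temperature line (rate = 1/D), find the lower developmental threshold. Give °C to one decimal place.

5.8 °C

Linear rate model ⇒ the product D·(T − T_b) is constant across temperatures.
13.8·(11.8 − T_b) = 4.0·(26.6 − T_b)
T_b = (13.8·11.8 − 4.0·26.6) / (13.8 − 4.0) = 56.44 / 9.8 = 5.759 °C ≈ 5.8 °C.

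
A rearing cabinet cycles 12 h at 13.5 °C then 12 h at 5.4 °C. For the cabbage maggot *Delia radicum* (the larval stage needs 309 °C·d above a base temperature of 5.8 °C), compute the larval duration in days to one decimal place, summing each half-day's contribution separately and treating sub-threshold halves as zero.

Day half: max(0, 13.5 − 5.8) × 0.5 = 7.7 × 0.5 = 3.85 DD.
Night half: max(0, 5.4 − 5.8) × 0.5 = 0.0 × 0.5 = 0.00 DD.
Per 24 h: 3.85 DD/day.
Duration = 309 / 3.85 = 80.260 ≈ 80.3 days.

80.3 days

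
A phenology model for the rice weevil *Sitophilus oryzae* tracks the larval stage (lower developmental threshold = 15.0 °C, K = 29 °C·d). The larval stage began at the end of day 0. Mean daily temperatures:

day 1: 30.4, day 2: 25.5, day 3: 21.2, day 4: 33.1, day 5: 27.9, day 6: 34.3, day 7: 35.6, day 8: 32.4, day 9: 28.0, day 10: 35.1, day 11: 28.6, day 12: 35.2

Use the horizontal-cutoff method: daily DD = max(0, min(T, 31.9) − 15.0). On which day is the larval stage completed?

day 3

Daily DD above 15.0 °C (capped at 16.9): 15.4, 10.5, 6.2, 16.9, 12.9, 16.9, 16.9, 16.9, 13.0, 16.9, 13.6, 16.9.
Cumulative: 15.4, 25.9, 32.1, 49.0, 61.9, 78.8, 95.7, 112.6, 125.6, 142.5, 156.1, 173.0.
The total first reaches 29 DD on day 3.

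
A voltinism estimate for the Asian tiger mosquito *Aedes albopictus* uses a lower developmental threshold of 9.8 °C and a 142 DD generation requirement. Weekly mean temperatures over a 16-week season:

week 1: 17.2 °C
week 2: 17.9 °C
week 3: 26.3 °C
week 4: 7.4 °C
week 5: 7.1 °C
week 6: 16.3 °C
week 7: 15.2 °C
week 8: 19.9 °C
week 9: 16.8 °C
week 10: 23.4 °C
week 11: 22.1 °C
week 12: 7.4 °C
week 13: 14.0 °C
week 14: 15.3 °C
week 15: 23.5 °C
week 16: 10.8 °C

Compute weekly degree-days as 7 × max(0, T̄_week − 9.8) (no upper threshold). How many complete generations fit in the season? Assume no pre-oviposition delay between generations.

Weekly DD (7 × max(0, T̄ − 9.8)): 51.8, 56.7, 115.5, 0.0, 0.0, 45.5, 37.8, 70.7, 49.0, 95.2, 86.1, 0.0, 29.4, 38.5, 95.9, 7.0.
Season total = 779.1 DD.
Complete generations = ⌊779.1 / 142⌋ = 5.

5 generations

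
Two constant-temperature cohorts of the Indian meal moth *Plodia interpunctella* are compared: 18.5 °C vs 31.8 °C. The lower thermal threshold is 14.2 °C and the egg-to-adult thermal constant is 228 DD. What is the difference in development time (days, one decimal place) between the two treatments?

40.1 days

At 18.5 °C: 228 / (18.5 − 14.2) = 228 / 4.3 = 53.023 d.
At 31.8 °C: 228 / (31.8 − 14.2) = 228 / 17.6 = 12.955 d.
Difference = |53.023 − 12.955| = 40.069 ≈ 40.1 days.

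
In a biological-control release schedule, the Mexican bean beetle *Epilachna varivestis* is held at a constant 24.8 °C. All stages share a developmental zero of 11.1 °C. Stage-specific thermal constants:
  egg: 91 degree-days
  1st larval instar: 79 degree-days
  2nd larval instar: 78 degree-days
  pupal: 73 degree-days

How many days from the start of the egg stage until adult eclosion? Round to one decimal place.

Daily accumulation at 24.8 °C = 24.8 − 11.1 = 13.7 DD/day.
Total K = 91 + 79 + 78 + 73 = 321 DD.
Total duration = 321 / 13.7 = 23.431 ≈ 23.4 days.

23.4 days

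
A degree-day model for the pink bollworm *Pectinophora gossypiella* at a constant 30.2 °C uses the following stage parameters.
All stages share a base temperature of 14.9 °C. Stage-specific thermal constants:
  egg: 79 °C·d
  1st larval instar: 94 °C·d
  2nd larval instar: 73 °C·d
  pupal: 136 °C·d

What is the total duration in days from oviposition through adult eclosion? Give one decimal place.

Daily accumulation at 30.2 °C = 30.2 − 14.9 = 15.3 DD/day.
Total K = 79 + 94 + 73 + 136 = 382 DD.
Total duration = 382 / 15.3 = 24.967 ≈ 25.0 days.

25.0 days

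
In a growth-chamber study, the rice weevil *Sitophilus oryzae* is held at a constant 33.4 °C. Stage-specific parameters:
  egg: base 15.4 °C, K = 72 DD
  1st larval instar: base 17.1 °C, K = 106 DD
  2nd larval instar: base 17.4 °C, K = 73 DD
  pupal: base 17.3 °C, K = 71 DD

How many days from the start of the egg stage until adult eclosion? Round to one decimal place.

egg: 72 / (33.4 − 15.4) = 72 / 18.0 = 4.000 d.
1st larval instar: 106 / (33.4 − 17.1) = 106 / 16.3 = 6.503 d.
2nd larval instar: 73 / (33.4 − 17.4) = 73 / 16.0 = 4.562 d.
pupal: 71 / (33.4 − 17.3) = 71 / 16.1 = 4.410 d.
Sum = 19.476 ≈ 19.5 days.

19.5 days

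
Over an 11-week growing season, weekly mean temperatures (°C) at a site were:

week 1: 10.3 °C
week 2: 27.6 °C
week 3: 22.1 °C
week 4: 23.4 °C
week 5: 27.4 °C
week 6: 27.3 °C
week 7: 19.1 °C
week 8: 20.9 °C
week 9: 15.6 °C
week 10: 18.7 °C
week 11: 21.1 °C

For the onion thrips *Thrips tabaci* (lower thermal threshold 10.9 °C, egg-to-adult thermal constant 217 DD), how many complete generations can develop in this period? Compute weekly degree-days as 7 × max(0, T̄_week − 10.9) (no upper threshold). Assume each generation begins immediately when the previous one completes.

3 generations

Weekly DD (7 × max(0, T̄ − 10.9)): 0.0, 116.9, 78.4, 87.5, 115.5, 114.8, 57.4, 70.0, 32.9, 54.6, 71.4.
Season total = 799.4 DD.
Complete generations = ⌊799.4 / 217⌋ = 3.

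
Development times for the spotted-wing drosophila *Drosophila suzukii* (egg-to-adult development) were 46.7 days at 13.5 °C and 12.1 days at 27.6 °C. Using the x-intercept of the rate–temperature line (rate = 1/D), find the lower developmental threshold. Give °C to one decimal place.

8.6 °C

Equal thermal constants: D₁(T₁ − T_b) = D₂(T₂ − T_b).
46.7·(13.5 − T_b) = 12.1·(27.6 − T_b)
T_b = (46.7·13.5 − 12.1·27.6) / (46.7 − 12.1) = 296.49 / 34.6 = 8.569 °C ≈ 8.6 °C.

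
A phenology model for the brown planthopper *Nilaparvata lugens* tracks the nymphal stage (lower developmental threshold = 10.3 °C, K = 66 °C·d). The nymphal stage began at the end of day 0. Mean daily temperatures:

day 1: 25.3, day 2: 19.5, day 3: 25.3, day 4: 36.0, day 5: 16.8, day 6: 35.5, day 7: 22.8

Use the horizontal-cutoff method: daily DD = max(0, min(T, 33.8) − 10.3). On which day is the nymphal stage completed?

Daily DD above 10.3 °C (capped at 23.5): 15.0, 9.2, 15.0, 23.5, 6.5, 23.5, 12.5.
Cumulative: 15.0, 24.2, 39.2, 62.7, 69.2, 92.7, 105.2.
The total first reaches 66 DD on day 5.

day 5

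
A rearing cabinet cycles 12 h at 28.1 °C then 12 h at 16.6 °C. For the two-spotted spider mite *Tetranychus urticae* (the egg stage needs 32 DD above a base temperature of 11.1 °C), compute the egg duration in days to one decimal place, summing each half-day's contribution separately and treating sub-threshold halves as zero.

Day half: max(0, 28.1 − 11.1) × 0.5 = 17.0 × 0.5 = 8.50 DD.
Night half: max(0, 16.6 − 11.1) × 0.5 = 5.5 × 0.5 = 2.75 DD.
Per 24 h: 11.25 DD/day.
Duration = 32 / 11.25 = 2.844 ≈ 2.8 days.

2.8 days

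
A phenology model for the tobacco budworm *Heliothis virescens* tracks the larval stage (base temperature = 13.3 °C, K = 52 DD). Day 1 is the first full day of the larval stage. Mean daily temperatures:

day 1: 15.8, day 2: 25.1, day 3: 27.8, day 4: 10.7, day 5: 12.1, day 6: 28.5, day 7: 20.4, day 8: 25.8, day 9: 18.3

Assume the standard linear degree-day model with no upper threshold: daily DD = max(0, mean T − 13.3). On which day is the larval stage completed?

day 8

Daily DD above 13.3 °C: 2.5, 11.8, 14.5, 0.0, 0.0, 15.2, 7.1, 12.5, 5.0.
Cumulative: 2.5, 14.3, 28.8, 28.8, 28.8, 44.0, 51.1, 63.6, 68.6.
The total first reaches 52 DD on day 8.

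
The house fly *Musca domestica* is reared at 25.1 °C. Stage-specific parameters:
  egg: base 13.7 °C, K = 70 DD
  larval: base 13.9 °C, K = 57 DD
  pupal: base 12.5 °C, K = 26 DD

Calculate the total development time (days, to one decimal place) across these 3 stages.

13.3 days

egg: 70 / (25.1 − 13.7) = 70 / 11.4 = 6.140 d.
larval: 57 / (25.1 − 13.9) = 57 / 11.2 = 5.089 d.
pupal: 26 / (25.1 − 12.5) = 26 / 12.6 = 2.063 d.
Sum = 13.293 ≈ 13.3 days.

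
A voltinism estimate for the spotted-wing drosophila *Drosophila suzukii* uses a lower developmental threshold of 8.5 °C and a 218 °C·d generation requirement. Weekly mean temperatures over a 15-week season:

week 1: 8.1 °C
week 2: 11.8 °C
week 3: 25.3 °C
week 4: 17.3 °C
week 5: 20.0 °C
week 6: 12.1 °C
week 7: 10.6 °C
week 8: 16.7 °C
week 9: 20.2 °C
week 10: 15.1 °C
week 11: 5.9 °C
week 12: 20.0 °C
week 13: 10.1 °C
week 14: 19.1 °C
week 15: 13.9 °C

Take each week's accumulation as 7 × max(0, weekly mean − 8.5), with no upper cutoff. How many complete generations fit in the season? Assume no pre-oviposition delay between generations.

3 generations

Weekly DD (7 × max(0, T̄ − 8.5)): 0.0, 23.1, 117.6, 61.6, 80.5, 25.2, 14.7, 57.4, 81.9, 46.2, 0.0, 80.5, 11.2, 74.2, 37.8.
Season total = 711.9 DD.
Complete generations = ⌊711.9 / 218⌋ = 3.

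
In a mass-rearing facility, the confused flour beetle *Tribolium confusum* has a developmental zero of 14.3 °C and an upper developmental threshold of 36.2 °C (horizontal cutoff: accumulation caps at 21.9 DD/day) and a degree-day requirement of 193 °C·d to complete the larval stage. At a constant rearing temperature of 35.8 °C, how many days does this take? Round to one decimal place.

9.0 days

Daily accumulation = 35.8 − 14.3 = 21.5 DD/day.
Duration = 193 / 21.5 = 8.977 ≈ 9.0 days.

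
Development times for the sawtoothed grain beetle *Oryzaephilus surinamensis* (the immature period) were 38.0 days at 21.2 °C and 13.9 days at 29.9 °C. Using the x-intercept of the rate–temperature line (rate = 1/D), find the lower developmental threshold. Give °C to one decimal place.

16.2 °C

Linear rate model ⇒ the product D·(T − T_b) is constant across temperatures.
38.0·(21.2 − T_b) = 13.9·(29.9 − T_b)
T_b = (38.0·21.2 − 13.9·29.9) / (38.0 − 13.9) = 389.99 / 24.1 = 16.182 °C ≈ 16.2 °C.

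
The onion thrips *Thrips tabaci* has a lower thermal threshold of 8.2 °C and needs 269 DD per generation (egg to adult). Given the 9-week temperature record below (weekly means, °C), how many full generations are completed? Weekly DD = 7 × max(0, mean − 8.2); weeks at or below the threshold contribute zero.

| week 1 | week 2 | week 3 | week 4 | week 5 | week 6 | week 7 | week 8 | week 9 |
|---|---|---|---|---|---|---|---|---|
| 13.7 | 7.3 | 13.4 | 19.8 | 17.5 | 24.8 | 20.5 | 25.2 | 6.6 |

2 generations

Weekly DD (7 × max(0, T̄ − 8.2)): 38.5, 0.0, 36.4, 81.2, 65.1, 116.2, 86.1, 119.0, 0.0.
Season total = 542.5 DD.
Complete generations = ⌊542.5 / 269⌋ = 2.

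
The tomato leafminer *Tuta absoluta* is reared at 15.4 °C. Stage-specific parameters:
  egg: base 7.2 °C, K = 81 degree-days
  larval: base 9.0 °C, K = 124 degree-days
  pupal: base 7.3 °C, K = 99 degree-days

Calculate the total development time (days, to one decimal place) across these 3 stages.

41.5 days

egg: 81 / (15.4 − 7.2) = 81 / 8.2 = 9.878 d.
larval: 124 / (15.4 − 9.0) = 124 / 6.4 = 19.375 d.
pupal: 99 / (15.4 − 7.3) = 99 / 8.1 = 12.222 d.
Sum = 41.475 ≈ 41.5 days.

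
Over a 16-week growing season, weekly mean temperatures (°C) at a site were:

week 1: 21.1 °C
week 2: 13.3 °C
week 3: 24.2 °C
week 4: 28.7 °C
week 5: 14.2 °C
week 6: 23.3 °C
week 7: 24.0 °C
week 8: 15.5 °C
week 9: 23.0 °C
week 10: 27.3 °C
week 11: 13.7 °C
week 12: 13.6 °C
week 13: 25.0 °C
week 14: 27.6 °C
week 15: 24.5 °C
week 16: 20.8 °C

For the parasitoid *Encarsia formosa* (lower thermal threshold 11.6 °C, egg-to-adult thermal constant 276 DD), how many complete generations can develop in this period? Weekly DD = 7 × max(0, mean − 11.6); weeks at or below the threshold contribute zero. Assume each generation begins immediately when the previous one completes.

Weekly DD (7 × max(0, T̄ − 11.6)): 66.5, 11.9, 88.2, 119.7, 18.2, 81.9, 86.8, 27.3, 79.8, 109.9, 14.7, 14.0, 93.8, 112.0, 90.3, 64.4.
Season total = 1079.4 DD.
Complete generations = ⌊1079.4 / 276⌋ = 3.

3 generations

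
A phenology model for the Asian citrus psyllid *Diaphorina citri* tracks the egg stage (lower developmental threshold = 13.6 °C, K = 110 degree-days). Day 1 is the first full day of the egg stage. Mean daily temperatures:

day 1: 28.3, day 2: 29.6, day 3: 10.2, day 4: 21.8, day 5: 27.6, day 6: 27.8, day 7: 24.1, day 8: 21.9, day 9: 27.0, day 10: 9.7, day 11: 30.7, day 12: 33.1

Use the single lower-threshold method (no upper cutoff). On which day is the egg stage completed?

Daily DD above 13.6 °C: 14.7, 16.0, 0.0, 8.2, 14.0, 14.2, 10.5, 8.3, 13.4, 0.0, 17.1, 19.5.
Cumulative: 14.7, 30.7, 30.7, 38.9, 52.9, 67.1, 77.6, 85.9, 99.3, 99.3, 116.4, 135.9.
The total first reaches 110 DD on day 11.

day 11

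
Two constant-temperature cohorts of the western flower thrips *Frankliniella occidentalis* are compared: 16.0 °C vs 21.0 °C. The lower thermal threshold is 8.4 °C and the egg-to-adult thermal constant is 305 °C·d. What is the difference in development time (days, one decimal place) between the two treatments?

15.9 days

At 16.0 °C: 305 / (16.0 − 8.4) = 305 / 7.6 = 40.132 d.
At 21.0 °C: 305 / (21.0 − 8.4) = 305 / 12.6 = 24.206 d.
Difference = |40.132 − 24.206| = 15.925 ≈ 15.9 days.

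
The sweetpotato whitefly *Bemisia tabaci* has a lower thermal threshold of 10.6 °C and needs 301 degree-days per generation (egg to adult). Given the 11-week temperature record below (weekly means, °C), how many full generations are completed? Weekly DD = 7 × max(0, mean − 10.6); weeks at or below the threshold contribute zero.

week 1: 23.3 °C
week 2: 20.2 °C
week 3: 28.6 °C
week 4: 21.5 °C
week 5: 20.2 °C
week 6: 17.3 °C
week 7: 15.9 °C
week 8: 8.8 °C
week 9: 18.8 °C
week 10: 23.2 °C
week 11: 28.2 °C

2 generations

Weekly DD (7 × max(0, T̄ − 10.6)): 88.9, 67.2, 126.0, 76.3, 67.2, 46.9, 37.1, 0.0, 57.4, 88.2, 123.2.
Season total = 778.4 DD.
Complete generations = ⌊778.4 / 301⌋ = 2.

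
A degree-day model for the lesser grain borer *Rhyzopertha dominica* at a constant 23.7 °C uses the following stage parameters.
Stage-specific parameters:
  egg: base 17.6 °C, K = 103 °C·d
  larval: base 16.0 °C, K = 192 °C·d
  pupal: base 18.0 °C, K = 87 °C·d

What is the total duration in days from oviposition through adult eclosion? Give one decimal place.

57.1 days

egg: 103 / (23.7 − 17.6) = 103 / 6.1 = 16.885 d.
larval: 192 / (23.7 − 16.0) = 192 / 7.7 = 24.935 d.
pupal: 87 / (23.7 − 18.0) = 87 / 5.7 = 15.263 d.
Sum = 57.083 ≈ 57.1 days.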